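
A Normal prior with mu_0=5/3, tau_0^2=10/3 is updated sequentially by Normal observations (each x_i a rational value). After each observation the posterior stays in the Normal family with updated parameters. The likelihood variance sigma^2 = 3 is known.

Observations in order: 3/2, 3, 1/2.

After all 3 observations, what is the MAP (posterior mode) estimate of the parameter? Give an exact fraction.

obs 1: x=3/2 → posterior Normal(30/19, 30/19)
obs 2: x=3 → posterior Normal(60/29, 30/29)
obs 3: x=1/2 → posterior Normal(5/3, 10/13)

5/3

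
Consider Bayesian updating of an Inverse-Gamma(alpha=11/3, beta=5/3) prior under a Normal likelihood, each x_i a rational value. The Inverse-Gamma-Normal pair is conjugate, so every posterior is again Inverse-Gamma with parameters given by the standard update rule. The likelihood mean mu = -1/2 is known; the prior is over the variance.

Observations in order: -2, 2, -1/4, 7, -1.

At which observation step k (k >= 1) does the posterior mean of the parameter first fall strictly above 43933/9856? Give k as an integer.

obs 1: x=-2 → posterior Inverse-Gamma(25/6, 67/24)
obs 2: x=2 → posterior Inverse-Gamma(14/3, 71/12)
obs 3: x=-1/4 → posterior Inverse-Gamma(31/6, 571/96)
obs 4: x=7 → posterior Inverse-Gamma(17/3, 3271/96)
obs 5: x=-1 → posterior Inverse-Gamma(37/6, 3283/96)

k = 4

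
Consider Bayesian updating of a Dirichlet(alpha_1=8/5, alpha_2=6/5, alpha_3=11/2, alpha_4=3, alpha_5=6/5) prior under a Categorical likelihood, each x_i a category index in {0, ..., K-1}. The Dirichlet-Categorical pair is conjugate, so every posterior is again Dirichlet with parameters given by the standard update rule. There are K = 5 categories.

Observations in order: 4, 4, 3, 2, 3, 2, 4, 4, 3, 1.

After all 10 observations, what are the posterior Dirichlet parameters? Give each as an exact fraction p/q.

obs 1: x=4 → posterior Dirichlet(8/5, 6/5, 11/2, 3, 11/5)
obs 2: x=4 → posterior Dirichlet(8/5, 6/5, 11/2, 3, 16/5)
obs 3: x=3 → posterior Dirichlet(8/5, 6/5, 11/2, 4, 16/5)
obs 4: x=2 → posterior Dirichlet(8/5, 6/5, 13/2, 4, 16/5)
obs 5: x=3 → posterior Dirichlet(8/5, 6/5, 13/2, 5, 16/5)
obs 6: x=2 → posterior Dirichlet(8/5, 6/5, 15/2, 5, 16/5)
obs 7: x=4 → posterior Dirichlet(8/5, 6/5, 15/2, 5, 21/5)
obs 8: x=4 → posterior Dirichlet(8/5, 6/5, 15/2, 5, 26/5)
obs 9: x=3 → posterior Dirichlet(8/5, 6/5, 15/2, 6, 26/5)
obs 10: x=1 → posterior Dirichlet(8/5, 11/5, 15/2, 6, 26/5)

alpha_1=8/5, alpha_2=11/5, alpha_3=15/2, alpha_4=6, alpha_5=26/5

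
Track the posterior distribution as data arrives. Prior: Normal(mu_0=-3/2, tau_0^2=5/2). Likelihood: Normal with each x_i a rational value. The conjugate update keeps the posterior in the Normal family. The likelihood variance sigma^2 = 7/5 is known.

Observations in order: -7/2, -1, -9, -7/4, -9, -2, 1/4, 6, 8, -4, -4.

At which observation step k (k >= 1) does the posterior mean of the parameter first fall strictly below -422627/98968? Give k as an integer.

k = 5

obs 1: x=-7/2 → posterior Normal(-217/78, 35/39)
obs 2: x=-1 → posterior Normal(-267/128, 35/64)
obs 3: x=-9 → posterior Normal(-717/178, 35/89)
obs 4: x=-7/4 → posterior Normal(-1609/456, 35/114)
obs 5: x=-9 → posterior Normal(-2509/556, 35/139)
obs 6: x=-2 → posterior Normal(-2709/656, 35/164)
obs 7: x=1/4 → posterior Normal(-671/189, 5/27)
obs 8: x=6 → posterior Normal(-521/214, 35/214)
obs 9: x=8 → posterior Normal(-321/239, 35/239)
obs 10: x=-4 → posterior Normal(-421/264, 35/264)
obs 11: x=-4 → posterior Normal(-521/289, 35/289)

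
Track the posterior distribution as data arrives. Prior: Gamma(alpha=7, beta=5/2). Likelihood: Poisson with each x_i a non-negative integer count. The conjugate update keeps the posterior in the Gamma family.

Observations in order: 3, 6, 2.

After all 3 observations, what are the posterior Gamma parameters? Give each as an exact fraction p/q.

obs 1: x=3 → posterior Gamma(10, 7/2)
obs 2: x=6 → posterior Gamma(16, 9/2)
obs 3: x=2 → posterior Gamma(18, 11/2)

alpha=18, beta=11/2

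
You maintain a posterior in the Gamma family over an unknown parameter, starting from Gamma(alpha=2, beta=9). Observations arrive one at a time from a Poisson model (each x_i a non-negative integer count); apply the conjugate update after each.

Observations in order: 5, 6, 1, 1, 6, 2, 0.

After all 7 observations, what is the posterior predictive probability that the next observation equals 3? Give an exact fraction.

obs 1: x=5 → posterior Gamma(7, 10)
obs 2: x=6 → posterior Gamma(13, 11)
obs 3: x=1 → posterior Gamma(14, 12)
obs 4: x=1 → posterior Gamma(15, 13)
obs 5: x=6 → posterior Gamma(21, 14)
obs 6: x=2 → posterior Gamma(23, 15)
obs 7: x=0 → posterior Gamma(23, 16)

11389048361425498529071942860800/98100666009922840441972689847969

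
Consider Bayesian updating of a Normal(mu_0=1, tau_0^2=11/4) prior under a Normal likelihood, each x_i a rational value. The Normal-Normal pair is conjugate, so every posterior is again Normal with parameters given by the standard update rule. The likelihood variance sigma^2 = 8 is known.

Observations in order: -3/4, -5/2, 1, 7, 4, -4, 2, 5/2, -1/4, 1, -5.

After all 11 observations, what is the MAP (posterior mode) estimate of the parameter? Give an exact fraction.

obs 1: x=-3/4 → posterior Normal(95/172, 88/43)
obs 2: x=-5/2 → posterior Normal(-5/72, 44/27)
obs 3: x=1 → posterior Normal(29/260, 88/65)
obs 4: x=7 → posterior Normal(337/304, 22/19)
obs 5: x=4 → posterior Normal(171/116, 88/87)
obs 6: x=-4 → posterior Normal(337/392, 44/49)
obs 7: x=2 → posterior Normal(425/436, 88/109)
obs 8: x=5/2 → posterior Normal(107/96, 11/15)
obs 9: x=-1/4 → posterior Normal(1, 88/131)
obs 10: x=1 → posterior Normal(1, 44/71)
obs 11: x=-5 → posterior Normal(29/51, 88/153)

29/51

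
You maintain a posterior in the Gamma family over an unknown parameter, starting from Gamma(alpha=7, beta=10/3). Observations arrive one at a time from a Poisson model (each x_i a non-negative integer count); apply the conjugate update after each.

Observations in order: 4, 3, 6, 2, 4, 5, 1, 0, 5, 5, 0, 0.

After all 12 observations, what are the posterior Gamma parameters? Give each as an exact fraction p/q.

obs 1: x=4 → posterior Gamma(11, 13/3)
obs 2: x=3 → posterior Gamma(14, 16/3)
obs 3: x=6 → posterior Gamma(20, 19/3)
obs 4: x=2 → posterior Gamma(22, 22/3)
obs 5: x=4 → posterior Gamma(26, 25/3)
obs 6: x=5 → posterior Gamma(31, 28/3)
obs 7: x=1 → posterior Gamma(32, 31/3)
obs 8: x=0 → posterior Gamma(32, 34/3)
obs 9: x=5 → posterior Gamma(37, 37/3)
obs 10: x=5 → posterior Gamma(42, 40/3)
obs 11: x=0 → posterior Gamma(42, 43/3)
obs 12: x=0 → posterior Gamma(42, 46/3)

alpha=42, beta=46/3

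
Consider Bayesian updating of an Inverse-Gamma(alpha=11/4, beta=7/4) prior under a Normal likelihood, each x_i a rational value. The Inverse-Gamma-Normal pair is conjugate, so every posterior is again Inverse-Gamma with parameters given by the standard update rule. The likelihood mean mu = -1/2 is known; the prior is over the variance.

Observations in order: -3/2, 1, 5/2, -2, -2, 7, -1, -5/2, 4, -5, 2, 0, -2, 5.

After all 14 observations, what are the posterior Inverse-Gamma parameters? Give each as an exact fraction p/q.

obs 1: x=-3/2 → posterior Inverse-Gamma(13/4, 9/4)
obs 2: x=1 → posterior Inverse-Gamma(15/4, 27/8)
obs 3: x=5/2 → posterior Inverse-Gamma(17/4, 63/8)
obs 4: x=-2 → posterior Inverse-Gamma(19/4, 9)
obs 5: x=-2 → posterior Inverse-Gamma(21/4, 81/8)
obs 6: x=7 → posterior Inverse-Gamma(23/4, 153/4)
obs 7: x=-1 → posterior Inverse-Gamma(25/4, 307/8)
obs 8: x=-5/2 → posterior Inverse-Gamma(27/4, 323/8)
obs 9: x=4 → posterior Inverse-Gamma(29/4, 101/2)
obs 10: x=-5 → posterior Inverse-Gamma(31/4, 485/8)
obs 11: x=2 → posterior Inverse-Gamma(33/4, 255/4)
obs 12: x=0 → posterior Inverse-Gamma(35/4, 511/8)
obs 13: x=-2 → posterior Inverse-Gamma(37/4, 65)
obs 14: x=5 → posterior Inverse-Gamma(39/4, 641/8)

alpha=39/4, beta=641/8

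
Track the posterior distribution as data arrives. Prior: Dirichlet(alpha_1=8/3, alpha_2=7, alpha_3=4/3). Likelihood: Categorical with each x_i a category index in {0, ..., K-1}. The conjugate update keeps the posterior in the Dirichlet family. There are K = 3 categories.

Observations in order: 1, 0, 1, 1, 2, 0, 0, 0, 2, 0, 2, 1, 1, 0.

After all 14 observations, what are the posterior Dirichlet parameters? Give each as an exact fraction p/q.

obs 1: x=1 → posterior Dirichlet(8/3, 8, 4/3)
obs 2: x=0 → posterior Dirichlet(11/3, 8, 4/3)
obs 3: x=1 → posterior Dirichlet(11/3, 9, 4/3)
obs 4: x=1 → posterior Dirichlet(11/3, 10, 4/3)
obs 5: x=2 → posterior Dirichlet(11/3, 10, 7/3)
obs 6: x=0 → posterior Dirichlet(14/3, 10, 7/3)
obs 7: x=0 → posterior Dirichlet(17/3, 10, 7/3)
obs 8: x=0 → posterior Dirichlet(20/3, 10, 7/3)
obs 9: x=2 → posterior Dirichlet(20/3, 10, 10/3)
obs 10: x=0 → posterior Dirichlet(23/3, 10, 10/3)
obs 11: x=2 → posterior Dirichlet(23/3, 10, 13/3)
obs 12: x=1 → posterior Dirichlet(23/3, 11, 13/3)
obs 13: x=1 → posterior Dirichlet(23/3, 12, 13/3)
obs 14: x=0 → posterior Dirichlet(26/3, 12, 13/3)

alpha_1=26/3, alpha_2=12, alpha_3=13/3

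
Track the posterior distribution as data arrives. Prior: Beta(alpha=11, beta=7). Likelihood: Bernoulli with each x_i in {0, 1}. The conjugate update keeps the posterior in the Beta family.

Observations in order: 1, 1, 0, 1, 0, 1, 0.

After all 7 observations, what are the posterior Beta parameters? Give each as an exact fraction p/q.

obs 1: x=1 → posterior Beta(12, 7)
obs 2: x=1 → posterior Beta(13, 7)
obs 3: x=0 → posterior Beta(13, 8)
obs 4: x=1 → posterior Beta(14, 8)
obs 5: x=0 → posterior Beta(14, 9)
obs 6: x=1 → posterior Beta(15, 9)
obs 7: x=0 → posterior Beta(15, 10)

alpha=15, beta=10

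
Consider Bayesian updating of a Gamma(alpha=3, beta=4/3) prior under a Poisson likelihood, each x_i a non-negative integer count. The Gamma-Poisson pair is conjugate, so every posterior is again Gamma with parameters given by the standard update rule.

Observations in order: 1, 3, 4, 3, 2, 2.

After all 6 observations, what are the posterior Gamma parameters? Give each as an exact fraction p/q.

obs 1: x=1 → posterior Gamma(4, 7/3)
obs 2: x=3 → posterior Gamma(7, 10/3)
obs 3: x=4 → posterior Gamma(11, 13/3)
obs 4: x=3 → posterior Gamma(14, 16/3)
obs 5: x=2 → posterior Gamma(16, 19/3)
obs 6: x=2 → posterior Gamma(18, 22/3)

alpha=18, beta=22/3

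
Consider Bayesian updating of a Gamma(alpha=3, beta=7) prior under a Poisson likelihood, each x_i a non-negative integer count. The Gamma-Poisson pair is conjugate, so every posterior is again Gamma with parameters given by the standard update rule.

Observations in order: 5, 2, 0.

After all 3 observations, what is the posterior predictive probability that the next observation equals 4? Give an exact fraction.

650000000000/34522712143931

obs 1: x=5 → posterior Gamma(8, 8)
obs 2: x=2 → posterior Gamma(10, 9)
obs 3: x=0 → posterior Gamma(10, 10)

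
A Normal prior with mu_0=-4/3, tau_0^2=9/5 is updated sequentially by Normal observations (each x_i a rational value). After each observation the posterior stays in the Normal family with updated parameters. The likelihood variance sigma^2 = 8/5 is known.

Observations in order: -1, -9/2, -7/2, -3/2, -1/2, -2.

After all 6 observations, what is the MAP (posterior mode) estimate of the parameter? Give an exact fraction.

obs 1: x=-1 → posterior Normal(-59/51, 72/85)
obs 2: x=-9/2 → posterior Normal(-361/156, 36/65)
obs 3: x=-7/2 → posterior Normal(-55/21, 72/175)
obs 4: x=-3/2 → posterior Normal(-631/264, 18/55)
obs 5: x=-1/2 → posterior Normal(-329/159, 72/265)
obs 6: x=-2 → posterior Normal(-383/186, 36/155)

-383/186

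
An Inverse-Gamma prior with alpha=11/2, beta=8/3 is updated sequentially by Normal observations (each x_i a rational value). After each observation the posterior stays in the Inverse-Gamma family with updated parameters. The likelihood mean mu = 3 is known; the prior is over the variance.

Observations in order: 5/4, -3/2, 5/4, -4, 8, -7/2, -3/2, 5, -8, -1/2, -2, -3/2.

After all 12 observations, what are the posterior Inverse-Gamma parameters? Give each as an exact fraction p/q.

alpha=23/2, beta=8417/48

obs 1: x=5/4 → posterior Inverse-Gamma(6, 403/96)
obs 2: x=-3/2 → posterior Inverse-Gamma(13/2, 1375/96)
obs 3: x=5/4 → posterior Inverse-Gamma(7, 761/48)
obs 4: x=-4 → posterior Inverse-Gamma(15/2, 1937/48)
obs 5: x=8 → posterior Inverse-Gamma(8, 2537/48)
obs 6: x=-7/2 → posterior Inverse-Gamma(17/2, 3551/48)
obs 7: x=-3/2 → posterior Inverse-Gamma(9, 4037/48)
obs 8: x=5 → posterior Inverse-Gamma(19/2, 4133/48)
obs 9: x=-8 → posterior Inverse-Gamma(10, 7037/48)
obs 10: x=-1/2 → posterior Inverse-Gamma(21/2, 7331/48)
obs 11: x=-2 → posterior Inverse-Gamma(11, 7931/48)
obs 12: x=-3/2 → posterior Inverse-Gamma(23/2, 8417/48)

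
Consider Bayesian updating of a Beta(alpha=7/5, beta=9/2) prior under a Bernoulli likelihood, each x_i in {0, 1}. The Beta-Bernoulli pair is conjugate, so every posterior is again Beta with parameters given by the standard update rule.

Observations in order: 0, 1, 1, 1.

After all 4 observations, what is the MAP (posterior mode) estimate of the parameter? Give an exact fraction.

34/79

obs 1: x=0 → posterior Beta(7/5, 11/2)
obs 2: x=1 → posterior Beta(12/5, 11/2)
obs 3: x=1 → posterior Beta(17/5, 11/2)
obs 4: x=1 → posterior Beta(22/5, 11/2)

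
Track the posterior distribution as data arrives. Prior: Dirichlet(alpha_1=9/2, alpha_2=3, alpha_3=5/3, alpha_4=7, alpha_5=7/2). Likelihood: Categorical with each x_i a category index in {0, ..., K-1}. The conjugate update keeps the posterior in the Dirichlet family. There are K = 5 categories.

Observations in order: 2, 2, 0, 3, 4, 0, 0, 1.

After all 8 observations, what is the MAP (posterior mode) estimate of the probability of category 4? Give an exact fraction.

obs 1: x=2 → posterior Dirichlet(9/2, 3, 8/3, 7, 7/2)
obs 2: x=2 → posterior Dirichlet(9/2, 3, 11/3, 7, 7/2)
obs 3: x=0 → posterior Dirichlet(11/2, 3, 11/3, 7, 7/2)
obs 4: x=3 → posterior Dirichlet(11/2, 3, 11/3, 8, 7/2)
obs 5: x=4 → posterior Dirichlet(11/2, 3, 11/3, 8, 9/2)
obs 6: x=0 → posterior Dirichlet(13/2, 3, 11/3, 8, 9/2)
obs 7: x=0 → posterior Dirichlet(15/2, 3, 11/3, 8, 9/2)
obs 8: x=1 → posterior Dirichlet(15/2, 4, 11/3, 8, 9/2)

21/136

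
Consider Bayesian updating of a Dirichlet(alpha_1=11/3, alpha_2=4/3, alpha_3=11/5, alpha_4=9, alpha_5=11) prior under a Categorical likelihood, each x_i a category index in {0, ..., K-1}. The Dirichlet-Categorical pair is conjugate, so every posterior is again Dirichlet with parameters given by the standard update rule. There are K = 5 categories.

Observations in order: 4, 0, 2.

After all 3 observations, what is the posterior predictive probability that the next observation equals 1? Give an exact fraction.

obs 1: x=4 → posterior Dirichlet(11/3, 4/3, 11/5, 9, 12)
obs 2: x=0 → posterior Dirichlet(14/3, 4/3, 11/5, 9, 12)
obs 3: x=2 → posterior Dirichlet(14/3, 4/3, 16/5, 9, 12)

20/453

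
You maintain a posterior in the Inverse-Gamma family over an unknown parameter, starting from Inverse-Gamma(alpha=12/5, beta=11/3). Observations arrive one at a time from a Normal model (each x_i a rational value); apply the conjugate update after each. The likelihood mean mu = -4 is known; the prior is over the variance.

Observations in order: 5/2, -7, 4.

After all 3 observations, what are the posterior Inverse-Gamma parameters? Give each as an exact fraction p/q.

alpha=39/10, beta=1471/24

obs 1: x=5/2 → posterior Inverse-Gamma(29/10, 595/24)
obs 2: x=-7 → posterior Inverse-Gamma(17/5, 703/24)
obs 3: x=4 → posterior Inverse-Gamma(39/10, 1471/24)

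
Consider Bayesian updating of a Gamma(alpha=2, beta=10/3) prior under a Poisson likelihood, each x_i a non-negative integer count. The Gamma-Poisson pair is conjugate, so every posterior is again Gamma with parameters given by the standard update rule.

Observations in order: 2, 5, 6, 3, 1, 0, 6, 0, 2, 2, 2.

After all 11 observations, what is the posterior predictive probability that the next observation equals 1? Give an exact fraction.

40365010660816991635164423926104034049864325349705751/161529040680870074100680119806799048214504294859145216

obs 1: x=2 → posterior Gamma(4, 13/3)
obs 2: x=5 → posterior Gamma(9, 16/3)
obs 3: x=6 → posterior Gamma(15, 19/3)
obs 4: x=3 → posterior Gamma(18, 22/3)
obs 5: x=1 → posterior Gamma(19, 25/3)
obs 6: x=0 → posterior Gamma(19, 28/3)
obs 7: x=6 → posterior Gamma(25, 31/3)
obs 8: x=0 → posterior Gamma(25, 34/3)
obs 9: x=2 → posterior Gamma(27, 37/3)
obs 10: x=2 → posterior Gamma(29, 40/3)
obs 11: x=2 → posterior Gamma(31, 43/3)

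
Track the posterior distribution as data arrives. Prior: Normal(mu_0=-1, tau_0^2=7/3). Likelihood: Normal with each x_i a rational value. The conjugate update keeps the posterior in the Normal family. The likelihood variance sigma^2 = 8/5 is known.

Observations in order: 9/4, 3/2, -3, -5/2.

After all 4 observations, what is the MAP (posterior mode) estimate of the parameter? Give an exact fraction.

-341/656

obs 1: x=9/4 → posterior Normal(219/236, 56/59)
obs 2: x=3/2 → posterior Normal(429/376, 28/47)
obs 3: x=-3 → posterior Normal(3/172, 56/129)
obs 4: x=-5/2 → posterior Normal(-341/656, 14/41)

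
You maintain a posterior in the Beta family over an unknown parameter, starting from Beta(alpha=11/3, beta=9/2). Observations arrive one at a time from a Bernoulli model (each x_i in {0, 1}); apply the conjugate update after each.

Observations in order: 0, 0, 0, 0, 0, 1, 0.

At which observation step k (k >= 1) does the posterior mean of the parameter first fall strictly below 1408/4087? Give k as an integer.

obs 1: x=0 → posterior Beta(11/3, 11/2)
obs 2: x=0 → posterior Beta(11/3, 13/2)
obs 3: x=0 → posterior Beta(11/3, 15/2)
obs 4: x=0 → posterior Beta(11/3, 17/2)
obs 5: x=0 → posterior Beta(11/3, 19/2)
obs 6: x=1 → posterior Beta(14/3, 19/2)
obs 7: x=0 → posterior Beta(14/3, 21/2)

k = 3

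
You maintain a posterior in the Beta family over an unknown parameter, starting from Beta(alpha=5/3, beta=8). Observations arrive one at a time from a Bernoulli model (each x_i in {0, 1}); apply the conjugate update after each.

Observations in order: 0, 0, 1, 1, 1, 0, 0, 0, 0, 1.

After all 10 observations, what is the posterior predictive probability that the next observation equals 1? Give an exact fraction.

17/59

obs 1: x=0 → posterior Beta(5/3, 9)
obs 2: x=0 → posterior Beta(5/3, 10)
obs 3: x=1 → posterior Beta(8/3, 10)
obs 4: x=1 → posterior Beta(11/3, 10)
obs 5: x=1 → posterior Beta(14/3, 10)
obs 6: x=0 → posterior Beta(14/3, 11)
obs 7: x=0 → posterior Beta(14/3, 12)
obs 8: x=0 → posterior Beta(14/3, 13)
obs 9: x=0 → posterior Beta(14/3, 14)
obs 10: x=1 → posterior Beta(17/3, 14)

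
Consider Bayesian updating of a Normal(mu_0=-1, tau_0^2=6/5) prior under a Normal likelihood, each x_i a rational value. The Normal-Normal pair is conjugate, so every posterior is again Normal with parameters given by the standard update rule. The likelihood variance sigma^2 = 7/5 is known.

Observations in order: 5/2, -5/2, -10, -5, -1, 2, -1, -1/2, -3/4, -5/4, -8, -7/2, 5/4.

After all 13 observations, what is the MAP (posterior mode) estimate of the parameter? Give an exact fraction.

obs 1: x=5/2 → posterior Normal(8/13, 42/65)
obs 2: x=-5/2 → posterior Normal(-7/19, 42/95)
obs 3: x=-10 → posterior Normal(-67/25, 42/125)
obs 4: x=-5 → posterior Normal(-97/31, 42/155)
obs 5: x=-1 → posterior Normal(-103/37, 42/185)
obs 6: x=2 → posterior Normal(-91/43, 42/215)
obs 7: x=-1 → posterior Normal(-97/49, 6/35)
obs 8: x=-1/2 → posterior Normal(-20/11, 42/275)
obs 9: x=-3/4 → posterior Normal(-209/122, 42/305)
obs 10: x=-5/4 → posterior Normal(-112/67, 42/335)
obs 11: x=-8 → posterior Normal(-160/73, 42/365)
obs 12: x=-7/2 → posterior Normal(-181/79, 42/395)
obs 13: x=5/4 → posterior Normal(-347/170, 42/425)

-347/170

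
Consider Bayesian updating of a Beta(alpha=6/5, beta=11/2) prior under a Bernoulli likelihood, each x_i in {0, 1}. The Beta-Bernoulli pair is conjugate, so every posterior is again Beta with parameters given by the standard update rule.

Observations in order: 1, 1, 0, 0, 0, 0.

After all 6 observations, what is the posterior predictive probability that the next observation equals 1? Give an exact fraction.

obs 1: x=1 → posterior Beta(11/5, 11/2)
obs 2: x=1 → posterior Beta(16/5, 11/2)
obs 3: x=0 → posterior Beta(16/5, 13/2)
obs 4: x=0 → posterior Beta(16/5, 15/2)
obs 5: x=0 → posterior Beta(16/5, 17/2)
obs 6: x=0 → posterior Beta(16/5, 19/2)

32/127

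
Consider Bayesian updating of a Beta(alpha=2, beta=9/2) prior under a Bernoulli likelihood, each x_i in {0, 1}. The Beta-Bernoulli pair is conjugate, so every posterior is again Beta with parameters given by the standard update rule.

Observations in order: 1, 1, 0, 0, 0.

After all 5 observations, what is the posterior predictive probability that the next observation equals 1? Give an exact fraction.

8/23

obs 1: x=1 → posterior Beta(3, 9/2)
obs 2: x=1 → posterior Beta(4, 9/2)
obs 3: x=0 → posterior Beta(4, 11/2)
obs 4: x=0 → posterior Beta(4, 13/2)
obs 5: x=0 → posterior Beta(4, 15/2)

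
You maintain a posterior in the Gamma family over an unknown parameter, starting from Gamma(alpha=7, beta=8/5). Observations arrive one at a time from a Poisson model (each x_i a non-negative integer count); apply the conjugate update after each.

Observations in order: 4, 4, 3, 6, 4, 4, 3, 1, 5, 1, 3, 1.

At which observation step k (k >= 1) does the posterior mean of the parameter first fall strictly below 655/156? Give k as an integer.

k = 2

obs 1: x=4 → posterior Gamma(11, 13/5)
obs 2: x=4 → posterior Gamma(15, 18/5)
obs 3: x=3 → posterior Gamma(18, 23/5)
obs 4: x=6 → posterior Gamma(24, 28/5)
obs 5: x=4 → posterior Gamma(28, 33/5)
obs 6: x=4 → posterior Gamma(32, 38/5)
obs 7: x=3 → posterior Gamma(35, 43/5)
obs 8: x=1 → posterior Gamma(36, 48/5)
obs 9: x=5 → posterior Gamma(41, 53/5)
obs 10: x=1 → posterior Gamma(42, 58/5)
obs 11: x=3 → posterior Gamma(45, 63/5)
obs 12: x=1 → posterior Gamma(46, 68/5)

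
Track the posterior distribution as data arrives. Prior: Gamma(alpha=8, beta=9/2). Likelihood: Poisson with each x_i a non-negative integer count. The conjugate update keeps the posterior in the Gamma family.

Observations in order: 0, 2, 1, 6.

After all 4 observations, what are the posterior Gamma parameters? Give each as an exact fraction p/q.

alpha=17, beta=17/2

obs 1: x=0 → posterior Gamma(8, 11/2)
obs 2: x=2 → posterior Gamma(10, 13/2)
obs 3: x=1 → posterior Gamma(11, 15/2)
obs 4: x=6 → posterior Gamma(17, 17/2)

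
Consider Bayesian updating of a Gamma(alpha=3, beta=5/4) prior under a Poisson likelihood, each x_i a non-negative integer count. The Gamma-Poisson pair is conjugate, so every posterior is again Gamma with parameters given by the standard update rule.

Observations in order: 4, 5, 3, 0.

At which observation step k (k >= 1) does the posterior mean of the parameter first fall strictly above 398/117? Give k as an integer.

k = 2

obs 1: x=4 → posterior Gamma(7, 9/4)
obs 2: x=5 → posterior Gamma(12, 13/4)
obs 3: x=3 → posterior Gamma(15, 17/4)
obs 4: x=0 → posterior Gamma(15, 21/4)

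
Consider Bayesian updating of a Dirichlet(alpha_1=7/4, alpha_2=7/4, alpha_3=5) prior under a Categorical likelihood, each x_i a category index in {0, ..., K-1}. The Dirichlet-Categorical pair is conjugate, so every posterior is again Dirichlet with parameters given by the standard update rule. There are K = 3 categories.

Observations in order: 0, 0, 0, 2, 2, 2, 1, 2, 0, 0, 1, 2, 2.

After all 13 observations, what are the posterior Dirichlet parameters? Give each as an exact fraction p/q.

alpha_1=27/4, alpha_2=15/4, alpha_3=11

obs 1: x=0 → posterior Dirichlet(11/4, 7/4, 5)
obs 2: x=0 → posterior Dirichlet(15/4, 7/4, 5)
obs 3: x=0 → posterior Dirichlet(19/4, 7/4, 5)
obs 4: x=2 → posterior Dirichlet(19/4, 7/4, 6)
obs 5: x=2 → posterior Dirichlet(19/4, 7/4, 7)
obs 6: x=2 → posterior Dirichlet(19/4, 7/4, 8)
obs 7: x=1 → posterior Dirichlet(19/4, 11/4, 8)
obs 8: x=2 → posterior Dirichlet(19/4, 11/4, 9)
obs 9: x=0 → posterior Dirichlet(23/4, 11/4, 9)
obs 10: x=0 → posterior Dirichlet(27/4, 11/4, 9)
obs 11: x=1 → posterior Dirichlet(27/4, 15/4, 9)
obs 12: x=2 → posterior Dirichlet(27/4, 15/4, 10)
obs 13: x=2 → posterior Dirichlet(27/4, 15/4, 11)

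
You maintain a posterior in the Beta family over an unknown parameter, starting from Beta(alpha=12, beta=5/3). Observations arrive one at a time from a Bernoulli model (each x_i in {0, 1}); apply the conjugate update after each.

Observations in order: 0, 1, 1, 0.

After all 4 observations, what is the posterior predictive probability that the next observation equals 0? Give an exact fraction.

obs 1: x=0 → posterior Beta(12, 8/3)
obs 2: x=1 → posterior Beta(13, 8/3)
obs 3: x=1 → posterior Beta(14, 8/3)
obs 4: x=0 → posterior Beta(14, 11/3)

11/53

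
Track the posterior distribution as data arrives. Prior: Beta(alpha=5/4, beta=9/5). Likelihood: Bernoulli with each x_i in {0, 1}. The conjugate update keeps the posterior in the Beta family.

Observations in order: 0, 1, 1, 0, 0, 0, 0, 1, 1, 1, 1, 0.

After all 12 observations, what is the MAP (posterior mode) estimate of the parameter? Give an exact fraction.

125/261

obs 1: x=0 → posterior Beta(5/4, 14/5)
obs 2: x=1 → posterior Beta(9/4, 14/5)
obs 3: x=1 → posterior Beta(13/4, 14/5)
obs 4: x=0 → posterior Beta(13/4, 19/5)
obs 5: x=0 → posterior Beta(13/4, 24/5)
obs 6: x=0 → posterior Beta(13/4, 29/5)
obs 7: x=0 → posterior Beta(13/4, 34/5)
obs 8: x=1 → posterior Beta(17/4, 34/5)
obs 9: x=1 → posterior Beta(21/4, 34/5)
obs 10: x=1 → posterior Beta(25/4, 34/5)
obs 11: x=1 → posterior Beta(29/4, 34/5)
obs 12: x=0 → posterior Beta(29/4, 39/5)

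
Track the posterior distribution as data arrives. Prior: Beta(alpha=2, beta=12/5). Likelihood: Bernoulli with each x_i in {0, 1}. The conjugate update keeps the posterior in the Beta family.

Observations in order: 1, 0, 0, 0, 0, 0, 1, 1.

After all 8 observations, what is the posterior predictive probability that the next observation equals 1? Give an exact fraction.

obs 1: x=1 → posterior Beta(3, 12/5)
obs 2: x=0 → posterior Beta(3, 17/5)
obs 3: x=0 → posterior Beta(3, 22/5)
obs 4: x=0 → posterior Beta(3, 27/5)
obs 5: x=0 → posterior Beta(3, 32/5)
obs 6: x=0 → posterior Beta(3, 37/5)
obs 7: x=1 → posterior Beta(4, 37/5)
obs 8: x=1 → posterior Beta(5, 37/5)

25/62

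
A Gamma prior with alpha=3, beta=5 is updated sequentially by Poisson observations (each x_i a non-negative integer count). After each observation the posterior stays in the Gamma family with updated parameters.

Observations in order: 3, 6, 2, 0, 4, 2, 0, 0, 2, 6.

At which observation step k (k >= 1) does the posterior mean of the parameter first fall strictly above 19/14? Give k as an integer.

k = 2

obs 1: x=3 → posterior Gamma(6, 6)
obs 2: x=6 → posterior Gamma(12, 7)
obs 3: x=2 → posterior Gamma(14, 8)
obs 4: x=0 → posterior Gamma(14, 9)
obs 5: x=4 → posterior Gamma(18, 10)
obs 6: x=2 → posterior Gamma(20, 11)
obs 7: x=0 → posterior Gamma(20, 12)
obs 8: x=0 → posterior Gamma(20, 13)
obs 9: x=2 → posterior Gamma(22, 14)
obs 10: x=6 → posterior Gamma(28, 15)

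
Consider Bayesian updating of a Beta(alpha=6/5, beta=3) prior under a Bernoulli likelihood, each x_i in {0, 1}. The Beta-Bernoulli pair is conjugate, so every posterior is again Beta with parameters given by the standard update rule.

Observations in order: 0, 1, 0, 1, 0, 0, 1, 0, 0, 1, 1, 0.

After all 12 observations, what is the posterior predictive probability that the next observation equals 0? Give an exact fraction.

50/81

obs 1: x=0 → posterior Beta(6/5, 4)
obs 2: x=1 → posterior Beta(11/5, 4)
obs 3: x=0 → posterior Beta(11/5, 5)
obs 4: x=1 → posterior Beta(16/5, 5)
obs 5: x=0 → posterior Beta(16/5, 6)
obs 6: x=0 → posterior Beta(16/5, 7)
obs 7: x=1 → posterior Beta(21/5, 7)
obs 8: x=0 → posterior Beta(21/5, 8)
obs 9: x=0 → posterior Beta(21/5, 9)
obs 10: x=1 → posterior Beta(26/5, 9)
obs 11: x=1 → posterior Beta(31/5, 9)
obs 12: x=0 → posterior Beta(31/5, 10)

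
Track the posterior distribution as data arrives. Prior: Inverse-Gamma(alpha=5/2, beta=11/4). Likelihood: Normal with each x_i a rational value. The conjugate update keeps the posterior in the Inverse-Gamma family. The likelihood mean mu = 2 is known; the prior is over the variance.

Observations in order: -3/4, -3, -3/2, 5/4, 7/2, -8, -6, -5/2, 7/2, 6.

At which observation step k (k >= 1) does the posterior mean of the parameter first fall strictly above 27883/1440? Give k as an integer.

obs 1: x=-3/4 → posterior Inverse-Gamma(3, 209/32)
obs 2: x=-3 → posterior Inverse-Gamma(7/2, 609/32)
obs 3: x=-3/2 → posterior Inverse-Gamma(4, 805/32)
obs 4: x=5/4 → posterior Inverse-Gamma(9/2, 407/16)
obs 5: x=7/2 → posterior Inverse-Gamma(5, 425/16)
obs 6: x=-8 → posterior Inverse-Gamma(11/2, 1225/16)
obs 7: x=-6 → posterior Inverse-Gamma(6, 1737/16)
obs 8: x=-5/2 → posterior Inverse-Gamma(13/2, 1899/16)
obs 9: x=7/2 → posterior Inverse-Gamma(7, 1917/16)
obs 10: x=6 → posterior Inverse-Gamma(15/2, 2045/16)

k = 7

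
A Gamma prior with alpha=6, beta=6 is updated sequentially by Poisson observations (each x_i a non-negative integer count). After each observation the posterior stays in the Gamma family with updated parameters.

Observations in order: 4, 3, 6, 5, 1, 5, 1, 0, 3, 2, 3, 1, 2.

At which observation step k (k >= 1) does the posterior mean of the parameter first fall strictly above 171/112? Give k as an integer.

k = 2

obs 1: x=4 → posterior Gamma(10, 7)
obs 2: x=3 → posterior Gamma(13, 8)
obs 3: x=6 → posterior Gamma(19, 9)
obs 4: x=5 → posterior Gamma(24, 10)
obs 5: x=1 → posterior Gamma(25, 11)
obs 6: x=5 → posterior Gamma(30, 12)
obs 7: x=1 → posterior Gamma(31, 13)
obs 8: x=0 → posterior Gamma(31, 14)
obs 9: x=3 → posterior Gamma(34, 15)
obs 10: x=2 → posterior Gamma(36, 16)
obs 11: x=3 → posterior Gamma(39, 17)
obs 12: x=1 → posterior Gamma(40, 18)
obs 13: x=2 → posterior Gamma(42, 19)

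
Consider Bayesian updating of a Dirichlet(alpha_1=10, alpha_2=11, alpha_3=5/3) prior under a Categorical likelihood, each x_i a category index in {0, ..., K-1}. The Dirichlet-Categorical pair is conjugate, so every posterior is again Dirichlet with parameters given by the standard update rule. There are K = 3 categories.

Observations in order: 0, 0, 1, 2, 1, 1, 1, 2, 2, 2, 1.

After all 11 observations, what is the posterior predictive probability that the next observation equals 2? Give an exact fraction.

17/101

obs 1: x=0 → posterior Dirichlet(11, 11, 5/3)
obs 2: x=0 → posterior Dirichlet(12, 11, 5/3)
obs 3: x=1 → posterior Dirichlet(12, 12, 5/3)
obs 4: x=2 → posterior Dirichlet(12, 12, 8/3)
obs 5: x=1 → posterior Dirichlet(12, 13, 8/3)
obs 6: x=1 → posterior Dirichlet(12, 14, 8/3)
obs 7: x=1 → posterior Dirichlet(12, 15, 8/3)
obs 8: x=2 → posterior Dirichlet(12, 15, 11/3)
obs 9: x=2 → posterior Dirichlet(12, 15, 14/3)
obs 10: x=2 → posterior Dirichlet(12, 15, 17/3)
obs 11: x=1 → posterior Dirichlet(12, 16, 17/3)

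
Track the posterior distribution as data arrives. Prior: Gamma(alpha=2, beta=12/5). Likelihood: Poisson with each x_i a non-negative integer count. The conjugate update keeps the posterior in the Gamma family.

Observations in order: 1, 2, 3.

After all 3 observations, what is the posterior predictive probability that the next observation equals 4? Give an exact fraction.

obs 1: x=1 → posterior Gamma(3, 17/5)
obs 2: x=2 → posterior Gamma(5, 22/5)
obs 3: x=3 → posterior Gamma(8, 27/5)

29125545949603125/576460752303423488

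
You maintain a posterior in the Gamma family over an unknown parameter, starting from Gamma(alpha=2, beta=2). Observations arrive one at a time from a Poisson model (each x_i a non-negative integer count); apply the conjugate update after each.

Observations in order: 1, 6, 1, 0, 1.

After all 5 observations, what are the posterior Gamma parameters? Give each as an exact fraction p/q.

alpha=11, beta=7

obs 1: x=1 → posterior Gamma(3, 3)
obs 2: x=6 → posterior Gamma(9, 4)
obs 3: x=1 → posterior Gamma(10, 5)
obs 4: x=0 → posterior Gamma(10, 6)
obs 5: x=1 → posterior Gamma(11, 7)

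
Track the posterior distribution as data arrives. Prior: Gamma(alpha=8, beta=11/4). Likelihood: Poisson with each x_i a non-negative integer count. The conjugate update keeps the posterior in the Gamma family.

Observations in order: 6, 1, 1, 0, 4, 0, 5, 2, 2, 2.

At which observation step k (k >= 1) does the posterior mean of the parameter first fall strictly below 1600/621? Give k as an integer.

obs 1: x=6 → posterior Gamma(14, 15/4)
obs 2: x=1 → posterior Gamma(15, 19/4)
obs 3: x=1 → posterior Gamma(16, 23/4)
obs 4: x=0 → posterior Gamma(16, 27/4)
obs 5: x=4 → posterior Gamma(20, 31/4)
obs 6: x=0 → posterior Gamma(20, 35/4)
obs 7: x=5 → posterior Gamma(25, 39/4)
obs 8: x=2 → posterior Gamma(27, 43/4)
obs 9: x=2 → posterior Gamma(29, 47/4)
obs 10: x=2 → posterior Gamma(31, 51/4)

k = 4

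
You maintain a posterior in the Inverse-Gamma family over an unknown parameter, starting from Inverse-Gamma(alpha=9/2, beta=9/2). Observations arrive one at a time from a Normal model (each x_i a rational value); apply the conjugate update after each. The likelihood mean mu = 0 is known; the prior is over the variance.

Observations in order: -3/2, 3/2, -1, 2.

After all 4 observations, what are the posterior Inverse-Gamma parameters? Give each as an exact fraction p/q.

obs 1: x=-3/2 → posterior Inverse-Gamma(5, 45/8)
obs 2: x=3/2 → posterior Inverse-Gamma(11/2, 27/4)
obs 3: x=-1 → posterior Inverse-Gamma(6, 29/4)
obs 4: x=2 → posterior Inverse-Gamma(13/2, 37/4)

alpha=13/2, beta=37/4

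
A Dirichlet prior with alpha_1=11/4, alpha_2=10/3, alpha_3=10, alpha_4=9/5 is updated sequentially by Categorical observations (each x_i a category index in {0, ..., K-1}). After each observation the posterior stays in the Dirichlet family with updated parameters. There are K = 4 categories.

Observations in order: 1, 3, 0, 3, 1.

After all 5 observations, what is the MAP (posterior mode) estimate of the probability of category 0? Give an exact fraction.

obs 1: x=1 → posterior Dirichlet(11/4, 13/3, 10, 9/5)
obs 2: x=3 → posterior Dirichlet(11/4, 13/3, 10, 14/5)
obs 3: x=0 → posterior Dirichlet(15/4, 13/3, 10, 14/5)
obs 4: x=3 → posterior Dirichlet(15/4, 13/3, 10, 19/5)
obs 5: x=1 → posterior Dirichlet(15/4, 16/3, 10, 19/5)

15/103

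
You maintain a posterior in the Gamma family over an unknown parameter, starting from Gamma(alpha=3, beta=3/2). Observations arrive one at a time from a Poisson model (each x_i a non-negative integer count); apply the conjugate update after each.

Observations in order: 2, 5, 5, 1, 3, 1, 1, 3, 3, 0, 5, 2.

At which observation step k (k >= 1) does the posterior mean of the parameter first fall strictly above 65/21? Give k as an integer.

k = 3

obs 1: x=2 → posterior Gamma(5, 5/2)
obs 2: x=5 → posterior Gamma(10, 7/2)
obs 3: x=5 → posterior Gamma(15, 9/2)
obs 4: x=1 → posterior Gamma(16, 11/2)
obs 5: x=3 → posterior Gamma(19, 13/2)
obs 6: x=1 → posterior Gamma(20, 15/2)
obs 7: x=1 → posterior Gamma(21, 17/2)
obs 8: x=3 → posterior Gamma(24, 19/2)
obs 9: x=3 → posterior Gamma(27, 21/2)
obs 10: x=0 → posterior Gamma(27, 23/2)
obs 11: x=5 → posterior Gamma(32, 25/2)
obs 12: x=2 → posterior Gamma(34, 27/2)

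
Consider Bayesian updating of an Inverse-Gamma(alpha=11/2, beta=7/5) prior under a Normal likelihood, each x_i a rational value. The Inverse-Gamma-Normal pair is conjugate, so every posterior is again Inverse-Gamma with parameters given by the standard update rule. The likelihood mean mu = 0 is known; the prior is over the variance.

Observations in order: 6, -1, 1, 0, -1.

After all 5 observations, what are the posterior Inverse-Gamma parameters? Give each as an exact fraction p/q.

alpha=8, beta=209/10

obs 1: x=6 → posterior Inverse-Gamma(6, 97/5)
obs 2: x=-1 → posterior Inverse-Gamma(13/2, 199/10)
obs 3: x=1 → posterior Inverse-Gamma(7, 102/5)
obs 4: x=0 → posterior Inverse-Gamma(15/2, 102/5)
obs 5: x=-1 → posterior Inverse-Gamma(8, 209/10)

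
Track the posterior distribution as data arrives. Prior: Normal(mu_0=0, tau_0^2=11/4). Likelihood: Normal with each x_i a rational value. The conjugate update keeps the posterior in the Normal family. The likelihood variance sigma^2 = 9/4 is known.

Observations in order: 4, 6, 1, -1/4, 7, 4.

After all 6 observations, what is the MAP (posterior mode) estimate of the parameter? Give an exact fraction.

319/100

obs 1: x=4 → posterior Normal(11/5, 99/80)
obs 2: x=6 → posterior Normal(110/31, 99/124)
obs 3: x=1 → posterior Normal(121/42, 33/56)
obs 4: x=-1/4 → posterior Normal(473/212, 99/212)
obs 5: x=7 → posterior Normal(781/256, 99/256)
obs 6: x=4 → posterior Normal(319/100, 33/100)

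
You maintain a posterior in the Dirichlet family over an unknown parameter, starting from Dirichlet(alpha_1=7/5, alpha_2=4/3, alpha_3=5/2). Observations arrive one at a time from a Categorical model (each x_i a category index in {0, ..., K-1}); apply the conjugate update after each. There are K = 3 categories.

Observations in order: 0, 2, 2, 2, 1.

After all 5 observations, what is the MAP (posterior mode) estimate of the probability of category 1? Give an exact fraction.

obs 1: x=0 → posterior Dirichlet(12/5, 4/3, 5/2)
obs 2: x=2 → posterior Dirichlet(12/5, 4/3, 7/2)
obs 3: x=2 → posterior Dirichlet(12/5, 4/3, 9/2)
obs 4: x=2 → posterior Dirichlet(12/5, 4/3, 11/2)
obs 5: x=1 → posterior Dirichlet(12/5, 7/3, 11/2)

40/217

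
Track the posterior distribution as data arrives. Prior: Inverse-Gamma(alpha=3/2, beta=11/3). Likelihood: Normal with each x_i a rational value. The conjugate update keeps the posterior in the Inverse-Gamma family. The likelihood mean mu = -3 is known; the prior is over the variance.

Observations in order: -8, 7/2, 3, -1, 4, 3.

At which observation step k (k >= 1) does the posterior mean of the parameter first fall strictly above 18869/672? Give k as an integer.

k = 6

obs 1: x=-8 → posterior Inverse-Gamma(2, 97/6)
obs 2: x=7/2 → posterior Inverse-Gamma(5/2, 895/24)
obs 3: x=3 → posterior Inverse-Gamma(3, 1327/24)
obs 4: x=-1 → posterior Inverse-Gamma(7/2, 1375/24)
obs 5: x=4 → posterior Inverse-Gamma(4, 1963/24)
obs 6: x=3 → posterior Inverse-Gamma(9/2, 2395/24)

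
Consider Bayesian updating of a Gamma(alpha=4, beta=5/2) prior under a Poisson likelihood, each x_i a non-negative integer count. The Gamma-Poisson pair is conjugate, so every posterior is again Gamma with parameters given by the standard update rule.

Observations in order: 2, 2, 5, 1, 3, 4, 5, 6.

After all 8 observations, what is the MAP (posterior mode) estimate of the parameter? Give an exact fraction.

62/21

obs 1: x=2 → posterior Gamma(6, 7/2)
obs 2: x=2 → posterior Gamma(8, 9/2)
obs 3: x=5 → posterior Gamma(13, 11/2)
obs 4: x=1 → posterior Gamma(14, 13/2)
obs 5: x=3 → posterior Gamma(17, 15/2)
obs 6: x=4 → posterior Gamma(21, 17/2)
obs 7: x=5 → posterior Gamma(26, 19/2)
obs 8: x=6 → posterior Gamma(32, 21/2)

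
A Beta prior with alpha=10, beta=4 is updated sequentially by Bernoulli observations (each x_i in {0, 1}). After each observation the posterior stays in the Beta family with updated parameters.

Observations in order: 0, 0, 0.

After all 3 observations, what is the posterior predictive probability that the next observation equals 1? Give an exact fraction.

10/17

obs 1: x=0 → posterior Beta(10, 5)
obs 2: x=0 → posterior Beta(10, 6)
obs 3: x=0 → posterior Beta(10, 7)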